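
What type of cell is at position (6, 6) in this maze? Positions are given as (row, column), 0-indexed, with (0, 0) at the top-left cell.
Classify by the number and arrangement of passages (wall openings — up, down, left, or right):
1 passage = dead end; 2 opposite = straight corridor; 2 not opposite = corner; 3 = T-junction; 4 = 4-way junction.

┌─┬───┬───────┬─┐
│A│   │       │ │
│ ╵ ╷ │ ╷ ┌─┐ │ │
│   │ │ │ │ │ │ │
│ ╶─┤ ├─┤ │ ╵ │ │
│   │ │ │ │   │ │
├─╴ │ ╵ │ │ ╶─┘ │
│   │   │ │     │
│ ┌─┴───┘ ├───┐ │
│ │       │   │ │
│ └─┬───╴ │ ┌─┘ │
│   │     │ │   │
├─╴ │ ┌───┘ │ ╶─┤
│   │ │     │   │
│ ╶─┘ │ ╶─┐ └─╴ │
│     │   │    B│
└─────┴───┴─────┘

Checking cell at (6, 6):
Number of passages: 2
Cell type: corner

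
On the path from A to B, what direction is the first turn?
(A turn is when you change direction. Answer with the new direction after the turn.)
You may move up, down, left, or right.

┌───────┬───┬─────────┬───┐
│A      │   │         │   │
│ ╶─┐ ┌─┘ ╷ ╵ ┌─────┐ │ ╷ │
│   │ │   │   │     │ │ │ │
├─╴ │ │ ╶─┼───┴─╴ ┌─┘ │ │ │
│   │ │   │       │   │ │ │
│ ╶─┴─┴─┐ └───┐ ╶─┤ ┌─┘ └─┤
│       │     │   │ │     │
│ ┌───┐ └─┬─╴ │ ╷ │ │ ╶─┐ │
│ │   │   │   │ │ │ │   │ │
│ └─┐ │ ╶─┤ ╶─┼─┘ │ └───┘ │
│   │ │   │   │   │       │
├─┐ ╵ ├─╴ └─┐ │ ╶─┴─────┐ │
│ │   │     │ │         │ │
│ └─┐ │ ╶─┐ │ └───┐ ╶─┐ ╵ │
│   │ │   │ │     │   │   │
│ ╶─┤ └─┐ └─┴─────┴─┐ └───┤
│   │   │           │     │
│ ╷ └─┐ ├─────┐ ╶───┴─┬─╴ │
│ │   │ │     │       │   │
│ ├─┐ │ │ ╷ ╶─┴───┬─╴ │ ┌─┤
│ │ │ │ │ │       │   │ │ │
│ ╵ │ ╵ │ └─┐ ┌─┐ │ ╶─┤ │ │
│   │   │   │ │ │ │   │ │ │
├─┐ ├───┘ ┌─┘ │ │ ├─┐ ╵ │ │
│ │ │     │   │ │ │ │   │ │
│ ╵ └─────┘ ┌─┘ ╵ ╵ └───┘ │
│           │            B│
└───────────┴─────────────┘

Directions: down, right, down, left, down, down, down, right, down, right, down, down, right, down, down, down, left, up, up, left, up, left, down, down, down, right, down, down, right, right, right, right, up, right, up, up, right, right, down, down, down, right, right, right, right
First turn direction: right

Solution:

┌───────┬───┬─────────┬───┐
│A      │   │         │   │
│ ╶─┐ ┌─┘ ╷ ╵ ┌─────┐ │ ╷ │
│↳ ↓│ │   │   │     │ │ │ │
├─╴ │ │ ╶─┼───┴─╴ ┌─┘ │ │ │
│↓ ↲│ │   │       │   │ │ │
│ ╶─┴─┴─┐ └───┐ ╶─┤ ┌─┘ └─┤
│↓      │     │   │ │     │
│ ┌───┐ └─┬─╴ │ ╷ │ │ ╶─┐ │
│↓│   │   │   │ │ │ │   │ │
│ └─┐ │ ╶─┤ ╶─┼─┘ │ └───┘ │
│↳ ↓│ │   │   │   │       │
├─┐ ╵ ├─╴ └─┐ │ ╶─┴─────┐ │
│ │↳ ↓│     │ │         │ │
│ └─┐ │ ╶─┐ │ └───┐ ╶─┐ ╵ │
│   │↓│   │ │     │   │   │
│ ╶─┤ └─┐ └─┴─────┴─┐ └───┤
│↓ ↰│↳ ↓│           │     │
│ ╷ └─┐ ├─────┐ ╶───┴─┬─╴ │
│↓│↑ ↰│↓│     │       │   │
│ ├─┐ │ │ ╷ ╶─┴───┬─╴ │ ┌─┤
│↓│ │↑│↓│ │  ↱ → ↓│   │ │ │
│ ╵ │ ╵ │ └─┐ ┌─┐ │ ╶─┤ │ │
│↳ ↓│↑ ↲│   │↑│ │↓│   │ │ │
├─┐ ├───┘ ┌─┘ │ │ ├─┐ ╵ │ │
│ │↓│     │↱ ↑│ │↓│ │   │ │
│ ╵ └─────┘ ┌─┘ ╵ ╵ └───┘ │
│  ↳ → → → ↑│    ↳ → → → B│
└───────────┴─────────────┘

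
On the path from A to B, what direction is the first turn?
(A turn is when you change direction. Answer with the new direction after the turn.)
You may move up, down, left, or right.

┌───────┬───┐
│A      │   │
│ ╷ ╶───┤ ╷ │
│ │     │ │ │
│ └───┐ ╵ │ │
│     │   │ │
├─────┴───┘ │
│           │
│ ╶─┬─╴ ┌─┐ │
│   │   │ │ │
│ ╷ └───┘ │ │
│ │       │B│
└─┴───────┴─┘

Directions: right, down, right, right, down, right, up, up, right, down, down, down, down, down
First turn direction: down

Solution:

┌───────┬───┐
│A ↓    │↱ ↓│
│ ╷ ╶───┤ ╷ │
│ │↳ → ↓│↑│↓│
│ └───┐ ╵ │ │
│     │↳ ↑│↓│
├─────┴───┘ │
│          ↓│
│ ╶─┬─╴ ┌─┐ │
│   │   │ │↓│
│ ╷ └───┘ │ │
│ │       │B│
└─┴───────┴─┘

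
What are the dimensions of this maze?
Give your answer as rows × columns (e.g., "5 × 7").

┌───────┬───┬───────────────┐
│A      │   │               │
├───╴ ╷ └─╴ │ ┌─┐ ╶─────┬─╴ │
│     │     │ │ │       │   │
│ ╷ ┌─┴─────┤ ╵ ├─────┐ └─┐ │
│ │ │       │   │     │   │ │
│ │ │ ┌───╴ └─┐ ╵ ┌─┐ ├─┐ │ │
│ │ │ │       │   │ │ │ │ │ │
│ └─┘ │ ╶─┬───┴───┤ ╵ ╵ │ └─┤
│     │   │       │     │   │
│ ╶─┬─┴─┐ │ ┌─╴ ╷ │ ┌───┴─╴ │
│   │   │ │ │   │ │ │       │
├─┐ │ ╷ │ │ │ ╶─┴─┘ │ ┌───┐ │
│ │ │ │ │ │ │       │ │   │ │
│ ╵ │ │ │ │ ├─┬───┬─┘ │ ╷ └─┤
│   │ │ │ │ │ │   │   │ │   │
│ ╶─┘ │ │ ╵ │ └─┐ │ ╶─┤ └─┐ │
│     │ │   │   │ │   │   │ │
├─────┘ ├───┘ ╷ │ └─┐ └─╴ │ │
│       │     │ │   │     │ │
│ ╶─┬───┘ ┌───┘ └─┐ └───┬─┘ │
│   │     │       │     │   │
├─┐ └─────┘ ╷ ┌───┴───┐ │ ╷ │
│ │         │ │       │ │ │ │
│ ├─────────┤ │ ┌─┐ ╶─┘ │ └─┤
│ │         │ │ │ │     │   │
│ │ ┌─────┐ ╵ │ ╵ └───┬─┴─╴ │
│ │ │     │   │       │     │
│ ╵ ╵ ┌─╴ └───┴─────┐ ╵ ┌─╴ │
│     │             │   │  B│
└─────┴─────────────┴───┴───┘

Counting the maze dimensions:
Rows (vertical): 15
Columns (horizontal): 14
Dimensions: 15 × 14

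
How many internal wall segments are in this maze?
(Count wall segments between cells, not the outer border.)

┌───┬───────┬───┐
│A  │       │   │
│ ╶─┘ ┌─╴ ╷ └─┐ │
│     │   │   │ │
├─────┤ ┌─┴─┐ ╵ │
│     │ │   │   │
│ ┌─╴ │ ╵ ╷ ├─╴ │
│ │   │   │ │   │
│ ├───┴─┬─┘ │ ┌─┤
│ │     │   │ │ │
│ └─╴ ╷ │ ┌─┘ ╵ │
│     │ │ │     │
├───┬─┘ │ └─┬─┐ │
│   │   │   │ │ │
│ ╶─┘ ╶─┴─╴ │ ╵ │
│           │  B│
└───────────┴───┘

Counting internal wall segments:
Total internal walls: 49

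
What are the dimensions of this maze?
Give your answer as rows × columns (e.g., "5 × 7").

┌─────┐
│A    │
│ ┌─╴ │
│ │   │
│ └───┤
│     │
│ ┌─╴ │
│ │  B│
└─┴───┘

Counting the maze dimensions:
Rows (vertical): 4
Columns (horizontal): 3
Dimensions: 4 × 3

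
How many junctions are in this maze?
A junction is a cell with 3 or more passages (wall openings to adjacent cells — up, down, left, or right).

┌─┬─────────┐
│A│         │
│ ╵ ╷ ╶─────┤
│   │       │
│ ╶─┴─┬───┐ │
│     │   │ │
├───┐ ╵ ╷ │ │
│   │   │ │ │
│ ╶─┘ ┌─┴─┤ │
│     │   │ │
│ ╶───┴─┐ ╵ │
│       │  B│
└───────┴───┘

Checking each cell for number of passages:

Junctions found (3+ passages):
  (0, 2): 3 passages
  (1, 0): 3 passages
  (3, 2): 3 passages
  (4, 0): 3 passages
Total junctions: 4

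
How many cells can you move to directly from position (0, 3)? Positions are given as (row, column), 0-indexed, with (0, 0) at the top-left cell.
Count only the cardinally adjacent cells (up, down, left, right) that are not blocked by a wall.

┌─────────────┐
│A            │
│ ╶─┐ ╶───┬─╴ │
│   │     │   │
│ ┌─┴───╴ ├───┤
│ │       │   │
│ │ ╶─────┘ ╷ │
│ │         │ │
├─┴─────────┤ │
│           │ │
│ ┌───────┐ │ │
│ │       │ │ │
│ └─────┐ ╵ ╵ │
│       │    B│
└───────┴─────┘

Checking passable neighbors of (0, 3):
Neighbors: (0, 2), (0, 4)
Count: 2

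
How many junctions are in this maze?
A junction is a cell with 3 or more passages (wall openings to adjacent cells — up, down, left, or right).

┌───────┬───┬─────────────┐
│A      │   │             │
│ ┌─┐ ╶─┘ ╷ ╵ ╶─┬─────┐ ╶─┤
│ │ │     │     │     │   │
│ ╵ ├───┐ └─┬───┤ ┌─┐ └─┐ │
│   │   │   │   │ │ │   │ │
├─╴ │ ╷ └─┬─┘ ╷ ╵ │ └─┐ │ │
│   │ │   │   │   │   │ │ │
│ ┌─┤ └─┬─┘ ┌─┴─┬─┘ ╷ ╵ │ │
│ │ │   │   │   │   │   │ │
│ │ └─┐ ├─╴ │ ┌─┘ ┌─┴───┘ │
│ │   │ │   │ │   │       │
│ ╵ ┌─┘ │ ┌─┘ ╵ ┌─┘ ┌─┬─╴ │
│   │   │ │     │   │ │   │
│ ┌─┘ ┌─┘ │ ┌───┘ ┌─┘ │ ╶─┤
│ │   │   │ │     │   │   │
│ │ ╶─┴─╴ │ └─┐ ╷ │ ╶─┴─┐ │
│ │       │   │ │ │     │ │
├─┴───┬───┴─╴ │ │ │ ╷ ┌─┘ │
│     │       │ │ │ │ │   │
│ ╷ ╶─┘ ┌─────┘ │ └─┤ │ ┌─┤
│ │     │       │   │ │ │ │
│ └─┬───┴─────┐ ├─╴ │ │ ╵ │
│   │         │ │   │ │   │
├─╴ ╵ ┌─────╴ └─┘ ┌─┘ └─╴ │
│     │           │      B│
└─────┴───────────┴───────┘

Checking each cell for number of passages:

Junctions found (3+ passages):
  (0, 2): 3 passages
  (0, 11): 3 passages
  (1, 4): 3 passages
  (1, 6): 3 passages
  (2, 1): 3 passages
  (3, 9): 3 passages
  (4, 5): 3 passages
  (5, 1): 3 passages
  (5, 12): 3 passages
  (6, 0): 3 passages
  (6, 6): 3 passages
  (7, 4): 3 passages
  (7, 7): 3 passages
  (7, 8): 3 passages
  (8, 9): 3 passages
  (8, 10): 3 passages
  (9, 1): 3 passages
  (10, 7): 3 passages
  (11, 12): 3 passages
  (12, 1): 3 passages
  (12, 6): 3 passages
  (12, 10): 3 passages
Total junctions: 22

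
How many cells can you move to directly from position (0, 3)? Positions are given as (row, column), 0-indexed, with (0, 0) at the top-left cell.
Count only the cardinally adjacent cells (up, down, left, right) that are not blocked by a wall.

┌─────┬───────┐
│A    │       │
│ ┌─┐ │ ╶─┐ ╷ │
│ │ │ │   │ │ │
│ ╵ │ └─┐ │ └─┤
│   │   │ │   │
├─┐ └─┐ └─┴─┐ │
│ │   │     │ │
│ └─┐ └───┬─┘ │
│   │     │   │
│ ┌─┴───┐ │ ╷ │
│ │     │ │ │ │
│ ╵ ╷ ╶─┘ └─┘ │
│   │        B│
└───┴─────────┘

Checking passable neighbors of (0, 3):
Neighbors: (1, 3), (0, 4)
Count: 2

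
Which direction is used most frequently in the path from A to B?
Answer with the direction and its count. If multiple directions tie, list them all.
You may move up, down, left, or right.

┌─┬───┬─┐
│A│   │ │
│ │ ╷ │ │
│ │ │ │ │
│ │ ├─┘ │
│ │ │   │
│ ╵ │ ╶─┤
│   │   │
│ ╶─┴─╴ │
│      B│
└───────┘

Directions: down, down, down, down, right, right, right
Counts: {'down': 4, 'right': 3}
Most common: down (4 times)

Solution:

┌─┬───┬─┐
│A│   │ │
│ │ ╷ │ │
│↓│ │ │ │
│ │ ├─┘ │
│↓│ │   │
│ ╵ │ ╶─┤
│↓  │   │
│ ╶─┴─╴ │
│↳ → → B│
└───────┘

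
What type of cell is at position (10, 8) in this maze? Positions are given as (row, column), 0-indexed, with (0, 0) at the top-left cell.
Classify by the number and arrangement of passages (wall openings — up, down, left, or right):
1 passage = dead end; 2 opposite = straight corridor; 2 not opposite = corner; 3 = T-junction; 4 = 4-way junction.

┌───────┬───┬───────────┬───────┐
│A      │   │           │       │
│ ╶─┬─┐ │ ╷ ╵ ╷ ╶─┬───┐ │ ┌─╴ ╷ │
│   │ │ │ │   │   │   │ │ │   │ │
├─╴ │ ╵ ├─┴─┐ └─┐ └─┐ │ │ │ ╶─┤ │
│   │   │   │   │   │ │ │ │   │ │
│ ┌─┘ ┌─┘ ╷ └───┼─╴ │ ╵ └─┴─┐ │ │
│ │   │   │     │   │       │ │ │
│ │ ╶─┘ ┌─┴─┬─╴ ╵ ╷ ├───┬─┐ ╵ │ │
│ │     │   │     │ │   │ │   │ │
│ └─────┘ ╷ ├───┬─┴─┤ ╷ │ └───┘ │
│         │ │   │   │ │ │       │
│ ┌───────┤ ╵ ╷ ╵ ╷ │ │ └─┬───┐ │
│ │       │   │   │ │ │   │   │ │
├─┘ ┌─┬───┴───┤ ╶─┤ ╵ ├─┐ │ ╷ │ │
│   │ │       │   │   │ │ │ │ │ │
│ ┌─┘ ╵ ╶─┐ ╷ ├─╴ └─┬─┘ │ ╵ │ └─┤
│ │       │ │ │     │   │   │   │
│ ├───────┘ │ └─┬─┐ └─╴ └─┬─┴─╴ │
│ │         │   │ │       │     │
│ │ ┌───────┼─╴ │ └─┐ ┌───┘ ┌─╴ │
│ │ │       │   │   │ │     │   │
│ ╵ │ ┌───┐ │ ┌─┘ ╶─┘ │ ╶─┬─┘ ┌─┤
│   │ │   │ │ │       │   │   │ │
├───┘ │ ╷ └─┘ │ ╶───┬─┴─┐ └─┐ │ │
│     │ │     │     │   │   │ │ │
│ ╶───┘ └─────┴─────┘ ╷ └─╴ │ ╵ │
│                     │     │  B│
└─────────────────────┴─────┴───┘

Checking cell at (10, 8):
Number of passages: 3
Cell type: T-junction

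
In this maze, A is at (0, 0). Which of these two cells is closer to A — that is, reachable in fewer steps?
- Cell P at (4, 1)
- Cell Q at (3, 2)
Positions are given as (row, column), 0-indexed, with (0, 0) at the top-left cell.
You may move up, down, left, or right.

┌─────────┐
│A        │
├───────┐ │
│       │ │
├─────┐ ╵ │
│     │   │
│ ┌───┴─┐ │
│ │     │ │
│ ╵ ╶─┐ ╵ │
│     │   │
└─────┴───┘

Shortest path A → P at (4, 1): 13 steps
Shortest path A → Q at (3, 2): 11 steps

Q is closer (11 steps vs 13 steps).

Path to P:

┌─────────┐
│A → → → ↓│
├───────┐ │
│       │↓│
├─────┐ ╵ │
│     │  ↓│
│ ┌───┴─┐ │
│ │↓ ← ↰│↓│
│ ╵ ╶─┐ ╵ │
│  P  │↑ ↲│
└─────┴───┘

Path to Q:

┌─────────┐
│A → → → ↓│
├───────┐ │
│       │↓│
├─────┐ ╵ │
│     │  ↓│
│ ┌───┴─┐ │
│ │  Q ↰│↓│
│ ╵ ╶─┐ ╵ │
│     │↑ ↲│
└─────┴───┘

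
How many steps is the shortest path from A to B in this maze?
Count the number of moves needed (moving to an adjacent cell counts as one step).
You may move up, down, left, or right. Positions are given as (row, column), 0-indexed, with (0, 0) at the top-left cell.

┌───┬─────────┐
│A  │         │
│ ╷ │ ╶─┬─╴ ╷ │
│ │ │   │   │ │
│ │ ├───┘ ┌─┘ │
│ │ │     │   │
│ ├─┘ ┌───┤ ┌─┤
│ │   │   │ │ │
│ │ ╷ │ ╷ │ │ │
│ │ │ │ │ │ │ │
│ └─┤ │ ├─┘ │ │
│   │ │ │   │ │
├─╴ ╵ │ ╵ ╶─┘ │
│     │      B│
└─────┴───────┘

Using BFS to find shortest path:
Start: (0, 0), End: (6, 6)
Path found:
(0,0) → (1,0) → (2,0) → (3,0) → (4,0) → (5,0) → (5,1) → (6,1) → (6,2) → (5,2) → (4,2) → (3,2) → (2,2) → (2,3) → (2,4) → (1,4) → (1,5) → (0,5) → (0,6) → (1,6) → (2,6) → (2,5) → (3,5) → (4,5) → (5,5) → (5,4) → (6,4) → (6,5) → (6,6)
Number of steps: 28

Solution:

┌───┬─────────┐
│A  │      ↱ ↓│
│ ╷ │ ╶─┬─╴ ╷ │
│↓│ │   │↱ ↑│↓│
│ │ ├───┘ ┌─┘ │
│↓│ │↱ → ↑│↓ ↲│
│ ├─┘ ┌───┤ ┌─┤
│↓│  ↑│   │↓│ │
│ │ ╷ │ ╷ │ │ │
│↓│ │↑│ │ │↓│ │
│ └─┤ │ ├─┘ │ │
│↳ ↓│↑│ │↓ ↲│ │
├─╴ ╵ │ ╵ ╶─┘ │
│  ↳ ↑│  ↳ → B│
└─────┴───────┘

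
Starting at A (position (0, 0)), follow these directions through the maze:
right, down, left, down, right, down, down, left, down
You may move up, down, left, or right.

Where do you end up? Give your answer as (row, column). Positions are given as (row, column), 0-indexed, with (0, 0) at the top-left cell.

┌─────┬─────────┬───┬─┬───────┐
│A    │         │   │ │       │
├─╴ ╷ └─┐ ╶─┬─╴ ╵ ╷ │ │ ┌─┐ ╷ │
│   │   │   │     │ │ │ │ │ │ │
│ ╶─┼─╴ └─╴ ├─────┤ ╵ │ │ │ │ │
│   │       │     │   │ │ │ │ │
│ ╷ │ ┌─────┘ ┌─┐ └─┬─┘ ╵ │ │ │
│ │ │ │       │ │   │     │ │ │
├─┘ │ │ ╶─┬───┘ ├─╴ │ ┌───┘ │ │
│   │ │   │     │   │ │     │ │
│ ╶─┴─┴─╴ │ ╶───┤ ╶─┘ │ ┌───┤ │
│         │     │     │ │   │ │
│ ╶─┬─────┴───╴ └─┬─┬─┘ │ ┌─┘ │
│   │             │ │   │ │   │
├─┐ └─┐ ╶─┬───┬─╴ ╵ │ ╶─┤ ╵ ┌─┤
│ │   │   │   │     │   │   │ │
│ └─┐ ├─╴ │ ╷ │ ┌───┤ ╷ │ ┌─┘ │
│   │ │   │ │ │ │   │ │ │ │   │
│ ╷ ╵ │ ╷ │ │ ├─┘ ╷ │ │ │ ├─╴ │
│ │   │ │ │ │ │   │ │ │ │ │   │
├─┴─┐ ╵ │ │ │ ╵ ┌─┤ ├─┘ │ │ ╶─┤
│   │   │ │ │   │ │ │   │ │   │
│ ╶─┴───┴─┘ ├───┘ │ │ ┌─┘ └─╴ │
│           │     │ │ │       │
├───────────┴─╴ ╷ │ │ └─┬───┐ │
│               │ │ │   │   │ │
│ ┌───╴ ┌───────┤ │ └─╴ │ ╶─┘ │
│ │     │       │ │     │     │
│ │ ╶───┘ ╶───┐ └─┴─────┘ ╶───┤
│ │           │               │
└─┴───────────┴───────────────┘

Following directions step by step:
Start: (0, 0)
  right: (0, 0) → (0, 1)
  down: (0, 1) → (1, 1)
  left: (1, 1) → (1, 0)
  down: (1, 0) → (2, 0)
  right: (2, 0) → (2, 1)
  down: (2, 1) → (3, 1)
  down: (3, 1) → (4, 1)
  left: (4, 1) → (4, 0)
  down: (4, 0) → (5, 0)
Final position: (5, 0)

Path taken:

┌─────┬─────────┬───┬─┬───────┐
│A ↓  │         │   │ │       │
├─╴ ╷ └─┐ ╶─┬─╴ ╵ ╷ │ │ ┌─┐ ╷ │
│↓ ↲│   │   │     │ │ │ │ │ │ │
│ ╶─┼─╴ └─╴ ├─────┤ ╵ │ │ │ │ │
│↳ ↓│       │     │   │ │ │ │ │
│ ╷ │ ┌─────┘ ┌─┐ └─┬─┘ ╵ │ │ │
│ │↓│ │       │ │   │     │ │ │
├─┘ │ │ ╶─┬───┘ ├─╴ │ ┌───┘ │ │
│↓ ↲│ │   │     │   │ │     │ │
│ ╶─┴─┴─╴ │ ╶───┤ ╶─┘ │ ┌───┤ │
│B        │     │     │ │   │ │
│ ╶─┬─────┴───╴ └─┬─┬─┘ │ ┌─┘ │
│   │             │ │   │ │   │
├─┐ └─┐ ╶─┬───┬─╴ ╵ │ ╶─┤ ╵ ┌─┤
│ │   │   │   │     │   │   │ │
│ └─┐ ├─╴ │ ╷ │ ┌───┤ ╷ │ ┌─┘ │
│   │ │   │ │ │ │   │ │ │ │   │
│ ╷ ╵ │ ╷ │ │ ├─┘ ╷ │ │ │ ├─╴ │
│ │   │ │ │ │ │   │ │ │ │ │   │
├─┴─┐ ╵ │ │ │ ╵ ┌─┤ ├─┘ │ │ ╶─┤
│   │   │ │ │   │ │ │   │ │   │
│ ╶─┴───┴─┘ ├───┘ │ │ ┌─┘ └─╴ │
│           │     │ │ │       │
├───────────┴─╴ ╷ │ │ └─┬───┐ │
│               │ │ │   │   │ │
│ ┌───╴ ┌───────┤ │ └─╴ │ ╶─┘ │
│ │     │       │ │     │     │
│ │ ╶───┘ ╶───┐ └─┴─────┘ ╶───┤
│ │           │               │
└─┴───────────┴───────────────┘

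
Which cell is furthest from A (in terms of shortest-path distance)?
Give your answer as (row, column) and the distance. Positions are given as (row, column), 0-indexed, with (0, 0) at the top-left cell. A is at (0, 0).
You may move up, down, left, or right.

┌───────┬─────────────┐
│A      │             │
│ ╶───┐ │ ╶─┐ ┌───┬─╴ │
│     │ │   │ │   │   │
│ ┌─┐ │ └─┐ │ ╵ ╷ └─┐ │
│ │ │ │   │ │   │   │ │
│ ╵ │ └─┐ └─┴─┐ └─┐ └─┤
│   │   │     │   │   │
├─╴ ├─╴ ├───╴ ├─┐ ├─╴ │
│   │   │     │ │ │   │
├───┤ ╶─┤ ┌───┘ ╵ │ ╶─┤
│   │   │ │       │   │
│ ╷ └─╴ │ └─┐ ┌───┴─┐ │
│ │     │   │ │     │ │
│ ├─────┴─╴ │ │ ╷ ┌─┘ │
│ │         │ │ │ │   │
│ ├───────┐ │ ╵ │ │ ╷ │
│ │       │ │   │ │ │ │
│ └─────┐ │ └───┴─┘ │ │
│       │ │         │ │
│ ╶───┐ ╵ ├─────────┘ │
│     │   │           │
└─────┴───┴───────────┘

Computing BFS distances from A to all cells:
Furthest cell: (8, 8)
Distance: 52 steps

Path from A to the furthest cell:

┌───────┬─────────────┐
│A → → ↓│             │
│ ╶───┐ │ ╶─┐ ┌───┬─╴ │
│     │↓│   │ │↓ ↰│   │
│ ┌─┐ │ └─┐ │ ╵ ╷ └─┐ │
│ │ │ │↳ ↓│ │  ↓│↑ ↰│ │
│ ╵ │ └─┐ └─┴─┐ └─┐ └─┤
│   │   │↳ → ↓│↳ ↓│↑ ↰│
├─╴ ├─╴ ├───╴ ├─┐ ├─╴ │
│   │   │↓ ← ↲│ │↓│↱ ↑│
├───┤ ╶─┤ ┌───┘ ╵ │ ╶─┤
│   │   │↓│  ↓ ← ↲│↑ ↰│
│ ╷ └─╴ │ └─┐ ┌───┴─┐ │
│ │     │↳ ↓│↓│↱ ↓  │↑│
│ ├─────┴─╴ │ │ ╷ ┌─┘ │
│ │        ↓│↓│↑│↓│↱ ↑│
│ ├───────┐ │ ╵ │ │ ╷ │
│ │       │↓│↳ ↑│B│↑│ │
│ └─────┐ │ └───┴─┘ │ │
│       │ │↳ → → → ↑│ │
│ ╶───┐ ╵ ├─────────┘ │
│     │   │           │
└─────┴───┴───────────┘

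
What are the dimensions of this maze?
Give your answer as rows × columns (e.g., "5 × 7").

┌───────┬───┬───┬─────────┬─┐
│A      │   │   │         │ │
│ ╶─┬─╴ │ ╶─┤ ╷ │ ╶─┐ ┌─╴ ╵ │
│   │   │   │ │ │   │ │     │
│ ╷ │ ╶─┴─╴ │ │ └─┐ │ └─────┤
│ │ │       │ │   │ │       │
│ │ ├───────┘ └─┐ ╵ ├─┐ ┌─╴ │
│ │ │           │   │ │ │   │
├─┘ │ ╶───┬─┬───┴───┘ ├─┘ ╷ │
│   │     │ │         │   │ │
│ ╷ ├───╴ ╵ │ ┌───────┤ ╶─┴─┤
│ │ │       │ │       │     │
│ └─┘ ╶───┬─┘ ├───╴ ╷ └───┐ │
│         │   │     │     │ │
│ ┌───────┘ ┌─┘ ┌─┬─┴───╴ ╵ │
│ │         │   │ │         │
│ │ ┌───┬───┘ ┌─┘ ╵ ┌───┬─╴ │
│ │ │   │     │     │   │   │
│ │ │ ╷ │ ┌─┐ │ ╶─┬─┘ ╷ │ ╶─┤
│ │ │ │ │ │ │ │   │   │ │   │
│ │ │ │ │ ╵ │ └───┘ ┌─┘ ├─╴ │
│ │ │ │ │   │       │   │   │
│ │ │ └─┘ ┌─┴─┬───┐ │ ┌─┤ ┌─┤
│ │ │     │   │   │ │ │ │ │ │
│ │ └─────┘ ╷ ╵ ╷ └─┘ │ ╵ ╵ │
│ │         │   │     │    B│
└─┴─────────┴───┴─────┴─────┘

Counting the maze dimensions:
Rows (vertical): 13
Columns (horizontal): 14
Dimensions: 13 × 14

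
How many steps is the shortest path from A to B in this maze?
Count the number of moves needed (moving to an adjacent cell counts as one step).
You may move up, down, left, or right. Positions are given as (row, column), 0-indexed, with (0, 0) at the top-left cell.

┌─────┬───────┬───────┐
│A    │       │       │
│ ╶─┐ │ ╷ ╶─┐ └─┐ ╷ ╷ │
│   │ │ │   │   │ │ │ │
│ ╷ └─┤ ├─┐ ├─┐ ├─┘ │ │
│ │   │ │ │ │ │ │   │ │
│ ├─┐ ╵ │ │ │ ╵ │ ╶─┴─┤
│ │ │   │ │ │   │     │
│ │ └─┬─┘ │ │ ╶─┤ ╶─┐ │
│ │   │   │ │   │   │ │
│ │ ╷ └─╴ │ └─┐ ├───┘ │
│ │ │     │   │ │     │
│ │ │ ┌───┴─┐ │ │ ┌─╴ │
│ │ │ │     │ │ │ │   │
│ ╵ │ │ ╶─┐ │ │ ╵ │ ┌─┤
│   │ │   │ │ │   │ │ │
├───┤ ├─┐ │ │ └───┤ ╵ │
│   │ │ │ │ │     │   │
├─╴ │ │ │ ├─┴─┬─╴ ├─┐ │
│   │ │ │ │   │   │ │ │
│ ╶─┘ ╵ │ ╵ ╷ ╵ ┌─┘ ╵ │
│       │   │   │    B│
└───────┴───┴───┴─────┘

Using BFS to find shortest path:
Start: (0, 0), End: (10, 10)
Path found:
(0,0) → (1,0) → (1,1) → (2,1) → (2,2) → (3,2) → (3,3) → (2,3) → (1,3) → (0,3) → (0,4) → (0,5) → (0,6) → (1,6) → (1,7) → (2,7) → (3,7) → (3,6) → (4,6) → (4,7) → (5,7) → (6,7) → (7,7) → (7,8) → (6,8) → (5,8) → (5,9) → (5,10) → (6,10) → (6,9) → (7,9) → (8,9) → (8,10) → (9,10) → (10,10)
Number of steps: 34

Solution:

┌─────┬───────┬───────┐
│A    │↱ → → ↓│       │
│ ╶─┐ │ ╷ ╶─┐ └─┐ ╷ ╷ │
│↳ ↓│ │↑│   │↳ ↓│ │ │ │
│ ╷ └─┤ ├─┐ ├─┐ ├─┘ │ │
│ │↳ ↓│↑│ │ │ │↓│   │ │
│ ├─┐ ╵ │ │ │ ╵ │ ╶─┴─┤
│ │ │↳ ↑│ │ │↓ ↲│     │
│ │ └─┬─┘ │ │ ╶─┤ ╶─┐ │
│ │   │   │ │↳ ↓│   │ │
│ │ ╷ └─╴ │ └─┐ ├───┘ │
│ │ │     │   │↓│↱ → ↓│
│ │ │ ┌───┴─┐ │ │ ┌─╴ │
│ │ │ │     │ │↓│↑│↓ ↲│
│ ╵ │ │ ╶─┐ │ │ ╵ │ ┌─┤
│   │ │   │ │ │↳ ↑│↓│ │
├───┤ ├─┐ │ │ └───┤ ╵ │
│   │ │ │ │ │     │↳ ↓│
├─╴ │ │ │ ├─┴─┬─╴ ├─┐ │
│   │ │ │ │   │   │ │↓│
│ ╶─┘ ╵ │ ╵ ╷ ╵ ┌─┘ ╵ │
│       │   │   │    B│
└───────┴───┴───┴─────┘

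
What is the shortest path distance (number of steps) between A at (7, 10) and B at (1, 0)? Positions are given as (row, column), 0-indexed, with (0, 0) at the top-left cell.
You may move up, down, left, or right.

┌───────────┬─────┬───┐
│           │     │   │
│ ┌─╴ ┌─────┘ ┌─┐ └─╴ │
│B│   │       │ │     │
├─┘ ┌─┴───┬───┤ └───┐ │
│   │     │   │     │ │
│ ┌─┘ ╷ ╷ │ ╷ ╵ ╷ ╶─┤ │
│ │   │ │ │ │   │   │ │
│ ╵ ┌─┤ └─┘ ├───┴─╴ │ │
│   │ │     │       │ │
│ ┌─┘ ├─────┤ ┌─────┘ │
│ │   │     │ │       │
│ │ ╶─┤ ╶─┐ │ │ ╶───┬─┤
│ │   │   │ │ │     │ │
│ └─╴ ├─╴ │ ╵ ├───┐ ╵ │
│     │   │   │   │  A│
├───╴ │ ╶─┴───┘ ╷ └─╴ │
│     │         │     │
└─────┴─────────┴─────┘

Finding path from (7, 10) to (1, 0):
Path: (7,10) → (8,10) → (8,9) → (8,8) → (7,8) → (7,7) → (8,7) → (8,6) → (8,5) → (8,4) → (8,3) → (7,3) → (7,4) → (6,4) → (6,3) → (5,3) → (5,4) → (5,5) → (6,5) → (7,5) → (7,6) → (6,6) → (5,6) → (4,6) → (4,7) → (4,8) → (4,9) → (3,9) → (3,8) → (2,8) → (2,7) → (3,7) → (3,6) → (2,6) → (2,5) → (3,5) → (4,5) → (4,4) → (4,3) → (3,3) → (2,3) → (2,2) → (3,2) → (3,1) → (4,1) → (4,0) → (3,0) → (2,0) → (2,1) → (1,1) → (1,2) → (0,2) → (0,1) → (0,0) → (1,0)
Distance: 54 steps

Solution:

┌───────────┬─────┬───┐
│↓ ← ↰      │     │   │
│ ┌─╴ ┌─────┘ ┌─┐ └─╴ │
│B│↱ ↑│       │ │     │
├─┘ ┌─┴───┬───┤ └───┐ │
│↱ ↑│↓ ↰  │↓ ↰│↓ ↰  │ │
│ ┌─┘ ╷ ╷ │ ╷ ╵ ╷ ╶─┤ │
│↑│↓ ↲│↑│ │↓│↑ ↲│↑ ↰│ │
│ ╵ ┌─┤ └─┘ ├───┴─╴ │ │
│↑ ↲│ │↑ ← ↲│↱ → → ↑│ │
│ ┌─┘ ├─────┤ ┌─────┘ │
│ │   │↱ → ↓│↑│       │
│ │ ╶─┤ ╶─┐ │ │ ╶───┬─┤
│ │   │↑ ↰│↓│↑│     │ │
│ └─╴ ├─╴ │ ╵ ├───┐ ╵ │
│     │↱ ↑│↳ ↑│↓ ↰│  A│
├───╴ │ ╶─┴───┘ ╷ └─╴ │
│     │↑ ← ← ← ↲│↑ ← ↲│
└─────┴─────────┴─────┘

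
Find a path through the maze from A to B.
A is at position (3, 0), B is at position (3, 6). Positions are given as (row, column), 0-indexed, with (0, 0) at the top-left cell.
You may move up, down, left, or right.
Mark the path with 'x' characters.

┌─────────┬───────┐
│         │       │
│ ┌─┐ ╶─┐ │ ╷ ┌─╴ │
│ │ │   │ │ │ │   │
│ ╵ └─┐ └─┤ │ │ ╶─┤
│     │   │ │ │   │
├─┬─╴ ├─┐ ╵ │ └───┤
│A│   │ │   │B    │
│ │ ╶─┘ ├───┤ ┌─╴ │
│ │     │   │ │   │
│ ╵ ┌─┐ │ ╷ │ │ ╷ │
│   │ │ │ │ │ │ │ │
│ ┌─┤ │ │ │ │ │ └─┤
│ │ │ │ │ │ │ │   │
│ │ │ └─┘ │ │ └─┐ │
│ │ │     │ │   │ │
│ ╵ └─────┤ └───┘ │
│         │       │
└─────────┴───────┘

Finding the shortest path from (3, 0) to (3, 6):
Path length: 26 steps
Directions: down → down → right → up → up → right → up → left → left → up → up → right → right → down → right → down → right → down → right → up → up → up → right → down → down → down

Solution:

┌─────────┬───────┐
│x x x    │x x    │
│ ┌─┐ ╶─┐ │ ╷ ┌─╴ │
│x│ │x x│ │x│x│   │
│ ╵ └─┐ └─┤ │ │ ╶─┤
│x x x│x x│x│x│   │
├─┬─╴ ├─┐ ╵ │ └───┤
│A│x x│ │x x│B    │
│ │ ╶─┘ ├───┤ ┌─╴ │
│x│x    │   │ │   │
│ ╵ ┌─┐ │ ╷ │ │ ╷ │
│x x│ │ │ │ │ │ │ │
│ ┌─┤ │ │ │ │ │ └─┤
│ │ │ │ │ │ │ │   │
│ │ │ └─┘ │ │ └─┐ │
│ │ │     │ │   │ │
│ ╵ └─────┤ └───┘ │
│         │       │
└─────────┴───────┘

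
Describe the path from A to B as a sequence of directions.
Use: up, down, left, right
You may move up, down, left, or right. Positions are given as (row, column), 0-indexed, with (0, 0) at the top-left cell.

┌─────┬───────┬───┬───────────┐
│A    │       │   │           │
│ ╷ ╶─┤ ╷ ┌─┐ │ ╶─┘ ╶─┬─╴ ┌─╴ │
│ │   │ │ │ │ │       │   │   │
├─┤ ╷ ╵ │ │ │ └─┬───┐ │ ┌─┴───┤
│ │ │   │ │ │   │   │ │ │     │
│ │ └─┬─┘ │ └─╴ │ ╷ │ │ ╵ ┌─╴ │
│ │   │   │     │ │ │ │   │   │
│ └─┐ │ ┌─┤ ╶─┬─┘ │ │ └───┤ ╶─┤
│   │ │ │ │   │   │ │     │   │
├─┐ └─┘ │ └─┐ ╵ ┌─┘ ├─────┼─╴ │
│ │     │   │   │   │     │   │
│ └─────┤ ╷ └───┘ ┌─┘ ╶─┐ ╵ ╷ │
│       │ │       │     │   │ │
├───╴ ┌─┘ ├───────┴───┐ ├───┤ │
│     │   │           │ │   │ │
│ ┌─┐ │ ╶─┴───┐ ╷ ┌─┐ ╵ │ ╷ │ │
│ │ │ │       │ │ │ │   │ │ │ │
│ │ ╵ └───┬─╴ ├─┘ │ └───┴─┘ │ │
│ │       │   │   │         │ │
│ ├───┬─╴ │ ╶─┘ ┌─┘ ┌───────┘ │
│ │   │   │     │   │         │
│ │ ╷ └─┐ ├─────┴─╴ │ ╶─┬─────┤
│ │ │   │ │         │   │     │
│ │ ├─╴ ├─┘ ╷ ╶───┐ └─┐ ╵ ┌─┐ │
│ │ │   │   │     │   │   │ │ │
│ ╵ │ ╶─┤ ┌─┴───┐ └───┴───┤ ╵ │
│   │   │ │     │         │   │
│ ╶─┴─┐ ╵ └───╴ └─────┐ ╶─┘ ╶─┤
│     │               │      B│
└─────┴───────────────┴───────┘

Finding the path and converting it to directions:
Path through cells: (0,0) → (0,1) → (1,1) → (1,2) → (2,2) → (2,3) → (1,3) → (0,3) → (0,4) → (0,5) → (0,6) → (1,6) → (2,6) → (2,7) → (3,7) → (3,6) → (3,5) → (4,5) → (4,6) → (5,6) → (5,7) → (4,7) → (4,8) → (3,8) → (2,8) → (2,9) → (3,9) → (4,9) → (5,9) → (5,8) → (6,8) → (6,7) → (6,6) → (6,5) → (5,5) → (5,4) → (6,4) → (7,4) → (7,3) → (8,3) → (8,4) → (8,5) → (8,6) → (9,6) → (9,5) → (10,5) → (10,6) → (10,7) → (9,7) → (9,8) → (8,8) → (7,8) → (7,9) → (7,10) → (8,10) → (8,11) → (7,11) → (6,11) → (6,10) → (5,10) → (5,11) → (5,12) → (6,12) → (6,13) → (5,13) → (5,14) → (6,14) → (7,14) → (8,14) → (9,14) → (10,14) → (10,13) → (10,12) → (10,11) → (10,10) → (11,10) → (11,11) → (12,11) → (12,12) → (11,12) → (11,13) → (11,14) → (12,14) → (13,14) → (13,13) → (14,13) → (14,14)
Directions: right, down, right, down, right, up, up, right, right, right, down, down, right, down, left, left, down, right, down, right, up, right, up, up, right, down, down, down, left, down, left, left, left, up, left, down, down, left, down, right, right, right, down, left, down, right, right, up, right, up, up, right, right, down, right, up, up, left, up, right, right, down, right, up, right, down, down, down, down, down, left, left, left, left, down, right, down, right, up, right, right, down, down, left, down, right

Solution:

┌─────┬───────┬───┬───────────┐
│A ↓  │↱ → → ↓│   │           │
│ ╷ ╶─┤ ╷ ┌─┐ │ ╶─┘ ╶─┬─╴ ┌─╴ │
│ │↳ ↓│↑│ │ │↓│       │   │   │
├─┤ ╷ ╵ │ │ │ └─┬───┐ │ ┌─┴───┤
│ │ │↳ ↑│ │ │↳ ↓│↱ ↓│ │ │     │
│ │ └─┬─┘ │ └─╴ │ ╷ │ │ ╵ ┌─╴ │
│ │   │   │↓ ← ↲│↑│↓│ │   │   │
│ └─┐ │ ┌─┤ ╶─┬─┘ │ │ └───┤ ╶─┤
│   │ │ │ │↳ ↓│↱ ↑│↓│     │   │
├─┐ └─┘ │ └─┐ ╵ ┌─┘ ├─────┼─╴ │
│ │     │↓ ↰│↳ ↑│↓ ↲│↱ → ↓│↱ ↓│
│ └─────┤ ╷ └───┘ ┌─┘ ╶─┐ ╵ ╷ │
│       │↓│↑ ← ← ↲│  ↑ ↰│↳ ↑│↓│
├───╴ ┌─┘ ├───────┴───┐ ├───┤ │
│     │↓ ↲│      ↱ → ↓│↑│   │↓│
│ ┌─┐ │ ╶─┴───┐ ╷ ┌─┐ ╵ │ ╷ │ │
│ │ │ │↳ → → ↓│ │↑│ │↳ ↑│ │ │↓│
│ │ ╵ └───┬─╴ ├─┘ │ └───┴─┘ │ │
│ │       │↓ ↲│↱ ↑│         │↓│
│ ├───┬─╴ │ ╶─┘ ┌─┘ ┌───────┘ │
│ │   │   │↳ → ↑│   │↓ ← ← ← ↲│
│ │ ╷ └─┐ ├─────┴─╴ │ ╶─┬─────┤
│ │ │   │ │         │↳ ↓│↱ → ↓│
│ │ ├─╴ ├─┘ ╷ ╶───┐ └─┐ ╵ ┌─┐ │
│ │ │   │   │     │   │↳ ↑│ │↓│
│ ╵ │ ╶─┤ ┌─┴───┐ └───┴───┤ ╵ │
│   │   │ │     │         │↓ ↲│
│ ╶─┴─┐ ╵ └───╴ └─────┐ ╶─┘ ╶─┤
│     │               │    ↳ B│
└─────┴───────────────┴───────┘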